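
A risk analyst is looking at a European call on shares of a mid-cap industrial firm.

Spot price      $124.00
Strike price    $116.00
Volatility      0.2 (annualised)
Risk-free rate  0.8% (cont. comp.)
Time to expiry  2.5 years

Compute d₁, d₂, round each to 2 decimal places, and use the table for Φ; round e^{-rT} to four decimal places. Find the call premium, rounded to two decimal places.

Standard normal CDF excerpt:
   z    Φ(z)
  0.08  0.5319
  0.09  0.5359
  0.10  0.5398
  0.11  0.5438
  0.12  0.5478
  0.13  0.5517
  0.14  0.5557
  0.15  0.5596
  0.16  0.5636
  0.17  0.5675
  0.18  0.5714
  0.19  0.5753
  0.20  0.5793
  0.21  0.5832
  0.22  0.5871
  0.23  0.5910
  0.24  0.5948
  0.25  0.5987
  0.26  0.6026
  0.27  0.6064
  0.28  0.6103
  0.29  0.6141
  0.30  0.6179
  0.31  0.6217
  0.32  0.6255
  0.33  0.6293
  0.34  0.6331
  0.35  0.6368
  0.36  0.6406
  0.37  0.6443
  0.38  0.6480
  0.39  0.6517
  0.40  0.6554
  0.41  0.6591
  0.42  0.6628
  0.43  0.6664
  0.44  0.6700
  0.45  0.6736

σ√T = 0.2·√2.5 = 0.3162
d₁ = [ln(124/116) + (0.008 + 0.2²/2)·2.5] / 0.3162 = [0.0667 + 0.0700] / 0.3162 = 0.4323 ⇒ 0.43
d₂ = d₁ − σ√T = 0.4323 − 0.3162 = 0.1160 ⇒ 0.12
exp(−rT) = exp(−0.008·2.5) = 0.9802
N(d₁) = N(0.43) = 0.6664;  N(d₂) = N(0.12) = 0.5478
C = 124·0.6664 − 116·0.9802·0.5478 = 82.6336 − 62.2866 = 20.3470

$20.35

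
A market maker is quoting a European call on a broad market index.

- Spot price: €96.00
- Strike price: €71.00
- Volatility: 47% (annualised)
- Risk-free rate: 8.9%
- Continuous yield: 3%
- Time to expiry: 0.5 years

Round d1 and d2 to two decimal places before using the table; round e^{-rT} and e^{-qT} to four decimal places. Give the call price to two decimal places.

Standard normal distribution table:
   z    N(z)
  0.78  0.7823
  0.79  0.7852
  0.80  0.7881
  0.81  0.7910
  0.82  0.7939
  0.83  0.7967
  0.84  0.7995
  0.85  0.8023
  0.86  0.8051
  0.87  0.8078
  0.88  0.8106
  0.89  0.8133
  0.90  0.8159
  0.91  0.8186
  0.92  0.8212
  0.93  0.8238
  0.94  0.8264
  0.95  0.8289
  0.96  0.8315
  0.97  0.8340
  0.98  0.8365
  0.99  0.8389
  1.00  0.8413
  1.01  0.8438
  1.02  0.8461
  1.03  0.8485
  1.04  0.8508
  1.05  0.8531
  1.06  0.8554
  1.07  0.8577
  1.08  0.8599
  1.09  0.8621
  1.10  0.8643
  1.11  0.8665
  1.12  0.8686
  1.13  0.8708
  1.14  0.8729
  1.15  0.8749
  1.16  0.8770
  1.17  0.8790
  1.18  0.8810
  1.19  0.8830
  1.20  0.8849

σ√T = 0.47 × 0.7071 = 0.3323
ln(S/K) + (r − q + σ²/2)T = ln(96/71) + (0.089 − 0.03 + 0.47²/2)·0.5 = 0.3017 + 0.0847 = 0.3864
d₁ = 0.3864 / 0.3323 = 1.1626 which rounds to 1.16
d₂ = d₁ − σ√T = 1.1626 − 0.3323 = 0.8303 which rounds to 0.83
e^(−qT) = e^(−0.03·0.5) = 0.9851;  e^(−rT) = e^(−0.089·0.5) = 0.9565
N(d₁) = N(1.16) = 0.8770;  N(d₂) = N(0.83) = 0.7967
C = 96·0.9851·0.8770 − 71·0.9565·0.7967 = 82.9375 − 54.1051 = 28.8324

€28.83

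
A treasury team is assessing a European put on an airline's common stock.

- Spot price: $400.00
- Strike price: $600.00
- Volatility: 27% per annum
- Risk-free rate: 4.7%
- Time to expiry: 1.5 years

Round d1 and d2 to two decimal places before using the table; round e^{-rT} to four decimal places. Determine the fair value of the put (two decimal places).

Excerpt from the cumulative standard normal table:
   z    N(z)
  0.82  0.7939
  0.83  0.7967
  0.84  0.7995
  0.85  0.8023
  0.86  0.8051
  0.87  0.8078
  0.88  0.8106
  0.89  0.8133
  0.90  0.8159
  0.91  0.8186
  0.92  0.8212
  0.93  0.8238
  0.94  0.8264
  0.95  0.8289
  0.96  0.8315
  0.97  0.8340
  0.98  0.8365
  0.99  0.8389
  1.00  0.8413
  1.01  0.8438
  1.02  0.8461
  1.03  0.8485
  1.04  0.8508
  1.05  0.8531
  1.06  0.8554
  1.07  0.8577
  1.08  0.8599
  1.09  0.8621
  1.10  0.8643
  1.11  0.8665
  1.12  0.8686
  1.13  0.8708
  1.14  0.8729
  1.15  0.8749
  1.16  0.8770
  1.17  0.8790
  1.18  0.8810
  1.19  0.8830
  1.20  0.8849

T = 1.5;  σ√T = 0.3307
d₁ = [ln(400/600) + (0.047 + 0.27²/2)·1.5] / 0.3307 = [-0.4055 + 0.1252] / 0.3307 = -0.8476 which rounds to -0.85
d₂ = d₁ − σ√T = -0.8476 − 0.3307 = -1.1783 which rounds to -1.18
e^(−rT) = e^(−0.047·1.5) = 0.9319
N(−d₂) = N(1.18) = 0.8810;  N(−d₁) = N(0.85) = 0.8023
P = 600·0.9319·0.8810 − 400·0.8023 = 492.6023 − 320.9200 = 171.6823

$171.68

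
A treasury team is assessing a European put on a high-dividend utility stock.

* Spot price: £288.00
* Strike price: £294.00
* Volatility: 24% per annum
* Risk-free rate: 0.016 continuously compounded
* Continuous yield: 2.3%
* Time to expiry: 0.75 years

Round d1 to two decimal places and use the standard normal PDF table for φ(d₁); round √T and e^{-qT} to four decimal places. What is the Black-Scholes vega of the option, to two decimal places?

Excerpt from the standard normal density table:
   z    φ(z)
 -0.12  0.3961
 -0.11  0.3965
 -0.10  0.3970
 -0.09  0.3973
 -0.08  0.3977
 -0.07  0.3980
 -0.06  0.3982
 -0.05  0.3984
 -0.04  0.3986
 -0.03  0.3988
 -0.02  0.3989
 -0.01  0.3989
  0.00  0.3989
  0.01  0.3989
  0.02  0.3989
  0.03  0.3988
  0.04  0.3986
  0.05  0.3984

σ√T = 0.24 × 0.8660 = 0.2078
d₁ = [ln(288/294) + (0.016 − 0.023 + 0.24²/2)·0.75] / 0.2078 = [-0.0206 + 0.0163] / 0.2078 = -0.0205 which rounds to -0.02
√T = √0.75 = 0.8660
φ(d₁) = φ(-0.02) = 0.3989
e^(−qT) = e^(−0.023·0.75) = 0.9829
vega = S·e^(−qT)·φ(d₁)·√T = 288·0.9829·0.3989·0.8660 = 97.7876

97.79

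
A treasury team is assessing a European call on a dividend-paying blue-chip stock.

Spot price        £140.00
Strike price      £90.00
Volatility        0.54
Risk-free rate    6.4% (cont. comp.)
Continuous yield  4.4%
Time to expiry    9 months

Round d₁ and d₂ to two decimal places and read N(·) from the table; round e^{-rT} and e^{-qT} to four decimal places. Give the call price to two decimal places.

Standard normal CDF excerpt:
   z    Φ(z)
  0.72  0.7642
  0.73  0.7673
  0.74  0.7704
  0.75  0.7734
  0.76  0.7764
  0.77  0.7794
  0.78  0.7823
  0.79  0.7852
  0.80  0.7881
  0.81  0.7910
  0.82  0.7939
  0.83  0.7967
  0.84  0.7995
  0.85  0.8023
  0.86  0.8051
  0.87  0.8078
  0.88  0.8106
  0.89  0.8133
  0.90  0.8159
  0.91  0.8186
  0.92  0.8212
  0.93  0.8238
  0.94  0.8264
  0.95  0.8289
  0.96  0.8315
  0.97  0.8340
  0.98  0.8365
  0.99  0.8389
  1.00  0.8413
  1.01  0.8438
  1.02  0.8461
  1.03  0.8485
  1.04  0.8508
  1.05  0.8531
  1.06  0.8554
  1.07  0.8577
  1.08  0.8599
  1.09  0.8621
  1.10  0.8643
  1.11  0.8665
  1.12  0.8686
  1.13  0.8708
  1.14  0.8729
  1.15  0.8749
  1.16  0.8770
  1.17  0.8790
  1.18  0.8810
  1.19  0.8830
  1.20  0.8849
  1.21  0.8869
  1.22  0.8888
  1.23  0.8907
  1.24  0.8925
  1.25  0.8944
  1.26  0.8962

σ√T = 0.54·√0.75 = 0.4677
d₁ = [ln(140/90) + (0.064 − 0.044 + 0.54²/2)·0.75] / 0.4677 = [0.4418 + 0.1244] / 0.4677 = 1.2107 ≈ 1.21
d₂ = d₁ − σ√T = 1.2107 − 0.4677 = 0.7430 ≈ 0.74
e^(−qT) = e^(−0.044·0.75) = 0.9675;  e^(−rT) = e^(−0.064·0.75) = 0.9531
C = 140·0.9675·N(1.21) − 90·0.9531·N(0.74) = 140·0.9675·0.8869 − 90·0.9531·0.7704 = 120.1306 − 66.0841 = 54.0465

£54.05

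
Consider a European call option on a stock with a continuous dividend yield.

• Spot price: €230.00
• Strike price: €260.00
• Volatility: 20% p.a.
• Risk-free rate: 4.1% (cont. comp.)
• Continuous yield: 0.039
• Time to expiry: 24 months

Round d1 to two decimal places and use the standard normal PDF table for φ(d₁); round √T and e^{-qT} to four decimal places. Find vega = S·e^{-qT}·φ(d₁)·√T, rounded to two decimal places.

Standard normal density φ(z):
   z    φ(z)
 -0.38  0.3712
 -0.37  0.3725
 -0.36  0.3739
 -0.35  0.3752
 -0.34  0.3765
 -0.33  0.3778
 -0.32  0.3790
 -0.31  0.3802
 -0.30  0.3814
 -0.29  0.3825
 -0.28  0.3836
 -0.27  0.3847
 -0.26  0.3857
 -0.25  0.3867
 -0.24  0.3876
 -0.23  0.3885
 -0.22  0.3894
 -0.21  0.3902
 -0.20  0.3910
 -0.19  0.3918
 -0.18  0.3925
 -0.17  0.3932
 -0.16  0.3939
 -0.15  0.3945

115.41

T = 2;  σ√T = 0.2828
ln(S/K) + (r − q + σ²/2)T = ln(230/260) + (0.041 − 0.039 + 0.2²/2)·2 = -0.1226 + 0.0440 = -0.0786
d₁ = -0.0786 / 0.2828 = -0.2779 → -0.28
√T = √2 = 1.4142
φ(d₁) = φ(-0.28) = 0.3836
e^(−qT) = e^(−0.039·2) = 0.9250
vega = S·e^(−qT)·φ(d₁)·√T = 230·0.9250·0.3836·1.4142 = 115.4141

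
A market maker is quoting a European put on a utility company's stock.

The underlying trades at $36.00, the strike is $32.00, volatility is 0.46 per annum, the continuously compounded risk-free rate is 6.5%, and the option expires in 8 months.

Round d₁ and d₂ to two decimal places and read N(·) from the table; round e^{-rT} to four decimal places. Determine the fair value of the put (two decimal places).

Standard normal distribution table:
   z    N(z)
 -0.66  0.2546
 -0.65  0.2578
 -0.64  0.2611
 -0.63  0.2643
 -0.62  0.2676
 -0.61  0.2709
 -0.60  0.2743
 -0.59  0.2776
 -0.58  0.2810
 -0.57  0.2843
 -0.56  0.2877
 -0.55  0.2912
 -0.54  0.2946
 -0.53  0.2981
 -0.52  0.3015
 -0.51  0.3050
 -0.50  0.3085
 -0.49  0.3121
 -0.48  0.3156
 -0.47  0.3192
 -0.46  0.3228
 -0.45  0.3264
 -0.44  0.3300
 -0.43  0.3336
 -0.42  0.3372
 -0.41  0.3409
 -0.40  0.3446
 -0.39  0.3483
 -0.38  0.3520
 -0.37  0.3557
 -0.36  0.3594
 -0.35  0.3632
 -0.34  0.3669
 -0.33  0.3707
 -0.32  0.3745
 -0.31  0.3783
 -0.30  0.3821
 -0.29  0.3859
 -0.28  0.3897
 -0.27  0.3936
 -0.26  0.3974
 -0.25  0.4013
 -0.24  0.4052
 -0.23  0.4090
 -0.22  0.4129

$2.78

T = 0.6667;  σ√T = 0.3756
d₁ = [ln(36/32) + (0.065 + ½·0.46²)·0.6667] / (σ√T) = (0.1178 + 0.1139) / 0.3756 = 0.6168 ⇒ 0.62
d₂ = 0.6168 − 0.3756 = 0.2412 ⇒ 0.24
exp(−rT) = exp(−0.065·0.6667) = 0.9576
N(−d₂) = N(-0.24) = 0.4052;  N(−d₁) = N(-0.62) = 0.2676
P = 32·0.9576·0.4052 − 36·0.2676 = 12.4166 − 9.6336 = 2.7830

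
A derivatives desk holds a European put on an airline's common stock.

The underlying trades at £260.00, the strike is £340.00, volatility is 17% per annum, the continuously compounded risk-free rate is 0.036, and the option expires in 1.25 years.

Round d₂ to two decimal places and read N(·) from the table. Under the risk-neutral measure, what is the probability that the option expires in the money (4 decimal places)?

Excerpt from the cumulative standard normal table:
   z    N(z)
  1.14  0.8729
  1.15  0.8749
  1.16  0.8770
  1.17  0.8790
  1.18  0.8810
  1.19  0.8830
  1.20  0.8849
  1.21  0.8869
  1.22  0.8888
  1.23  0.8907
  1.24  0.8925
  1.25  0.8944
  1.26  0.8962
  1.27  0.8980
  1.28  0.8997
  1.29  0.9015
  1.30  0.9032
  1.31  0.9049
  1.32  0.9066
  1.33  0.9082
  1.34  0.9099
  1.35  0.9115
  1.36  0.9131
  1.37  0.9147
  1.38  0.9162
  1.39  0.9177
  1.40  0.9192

0.8980

σ√T = 0.17·√1.25 = 0.1901
d₁ = [ln(260/340) + (0.036 + 0.17²/2)·1.25] / 0.1901 = [-0.2683 + 0.0631] / 0.1901 = -1.0796 ⇒ -1.08
d₂ = d₁ − σ√T = -1.0796 − 0.1901 = -1.2697 ⇒ -1.27
Risk-neutral Pr[S_T < K] = N(−d₂) = N(1.27) = 0.8980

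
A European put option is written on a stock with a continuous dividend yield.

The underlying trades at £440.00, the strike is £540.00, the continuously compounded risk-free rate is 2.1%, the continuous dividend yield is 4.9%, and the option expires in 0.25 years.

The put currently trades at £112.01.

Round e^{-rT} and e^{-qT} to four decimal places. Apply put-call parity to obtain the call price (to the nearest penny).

e^(−qT) = e^(−0.049·0.25) = 0.9878;  e^(−rT) = e^(−0.021·0.25) = 0.9948
Put-call parity: C − P = S·e^(−qT) − K·e^(−rT) = 440·0.9878 − 540·0.9948 = 434.6320 − 537.1920 = -102.5600
C = P + (C − P) = 112.01 + (-102.5600) = 9.4500

£9.45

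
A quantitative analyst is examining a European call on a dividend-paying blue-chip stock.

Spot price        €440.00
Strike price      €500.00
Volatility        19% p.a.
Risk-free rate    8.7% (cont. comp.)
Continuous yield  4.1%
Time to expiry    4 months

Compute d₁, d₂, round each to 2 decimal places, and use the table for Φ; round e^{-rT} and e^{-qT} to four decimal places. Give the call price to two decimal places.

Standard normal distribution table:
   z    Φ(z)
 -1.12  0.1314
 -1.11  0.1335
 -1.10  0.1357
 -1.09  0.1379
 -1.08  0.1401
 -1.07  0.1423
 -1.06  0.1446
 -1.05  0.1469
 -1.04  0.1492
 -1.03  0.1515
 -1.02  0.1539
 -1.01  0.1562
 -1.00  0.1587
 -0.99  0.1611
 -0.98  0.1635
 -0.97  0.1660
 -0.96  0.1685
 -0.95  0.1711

€4.00

σ√T = 0.19 × 0.5774 = 0.1097
d₁ = [ln(440/500) + (0.087 − 0.041 + 0.19²/2)·0.3333] / 0.1097 = [-0.1278 + 0.0213] / 0.1097 = -0.9707 which rounds to -0.97
d₂ = d₁ − σ√T = -0.9707 − 0.1097 = -1.0804 which rounds to -1.08
exp(−qT) = exp(−0.041·0.3333) = 0.9864;  exp(−rT) = exp(−0.087·0.3333) = 0.9714
N(d₁) = N(-0.97) = 0.1660;  N(d₂) = N(-1.08) = 0.1401
C = 440·0.9864·0.1660 − 500·0.9714·0.1401 = 72.0467 − 68.0466 = 4.0001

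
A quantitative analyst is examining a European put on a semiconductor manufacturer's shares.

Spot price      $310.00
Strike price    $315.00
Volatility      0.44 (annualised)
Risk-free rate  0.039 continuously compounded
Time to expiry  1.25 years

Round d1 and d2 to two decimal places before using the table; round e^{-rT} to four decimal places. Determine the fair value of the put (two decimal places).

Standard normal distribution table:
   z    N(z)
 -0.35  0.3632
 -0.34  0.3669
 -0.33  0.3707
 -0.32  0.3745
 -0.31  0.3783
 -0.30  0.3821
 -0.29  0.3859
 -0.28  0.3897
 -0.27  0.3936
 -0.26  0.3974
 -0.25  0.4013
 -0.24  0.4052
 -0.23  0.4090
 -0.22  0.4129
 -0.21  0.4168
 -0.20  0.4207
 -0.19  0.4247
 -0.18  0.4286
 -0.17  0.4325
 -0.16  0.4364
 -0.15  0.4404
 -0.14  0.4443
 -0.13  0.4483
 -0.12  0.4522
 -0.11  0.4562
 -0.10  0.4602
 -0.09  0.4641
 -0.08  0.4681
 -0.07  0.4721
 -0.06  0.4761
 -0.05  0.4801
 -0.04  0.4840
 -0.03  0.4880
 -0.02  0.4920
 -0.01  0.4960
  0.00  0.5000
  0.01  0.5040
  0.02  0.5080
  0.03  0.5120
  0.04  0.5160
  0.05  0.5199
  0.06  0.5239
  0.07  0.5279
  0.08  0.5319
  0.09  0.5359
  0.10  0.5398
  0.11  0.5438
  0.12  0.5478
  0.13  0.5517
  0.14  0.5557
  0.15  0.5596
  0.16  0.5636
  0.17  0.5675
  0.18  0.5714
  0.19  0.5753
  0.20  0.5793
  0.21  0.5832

$54.15

T = 1.25;  σ√T = 0.4919
d₁ = [ln(310/315) + (0.039 + ½·0.44²)·1.25] / (σ√T) = (-0.0160 + 0.1698) / 0.4919 = 0.3125 ≈ 0.31
d₂ = 0.3125 − 0.4919 = -0.1794 ≈ -0.18
exp(−rT) = exp(−0.039·1.25) = 0.9524
N(−d₂) = N(0.18) = 0.5714;  N(−d₁) = N(-0.31) = 0.3783
P = 315·0.9524·0.5714 − 310·0.3783 = 171.4234 − 117.2730 = 54.1504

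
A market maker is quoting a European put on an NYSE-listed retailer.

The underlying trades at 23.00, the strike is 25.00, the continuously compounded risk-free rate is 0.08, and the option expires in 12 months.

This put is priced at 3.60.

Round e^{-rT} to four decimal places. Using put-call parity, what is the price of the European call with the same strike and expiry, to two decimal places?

e^(−rT) = e^(−0.08·1) = 0.9231
Put-call parity: C − P = S − K·e^(−rT) = 23 − 25·0.9231 = 23 − 23.0775 = -0.0775
C = P + (C − P) = 3.60 + (-0.0775) = 3.5225

3.52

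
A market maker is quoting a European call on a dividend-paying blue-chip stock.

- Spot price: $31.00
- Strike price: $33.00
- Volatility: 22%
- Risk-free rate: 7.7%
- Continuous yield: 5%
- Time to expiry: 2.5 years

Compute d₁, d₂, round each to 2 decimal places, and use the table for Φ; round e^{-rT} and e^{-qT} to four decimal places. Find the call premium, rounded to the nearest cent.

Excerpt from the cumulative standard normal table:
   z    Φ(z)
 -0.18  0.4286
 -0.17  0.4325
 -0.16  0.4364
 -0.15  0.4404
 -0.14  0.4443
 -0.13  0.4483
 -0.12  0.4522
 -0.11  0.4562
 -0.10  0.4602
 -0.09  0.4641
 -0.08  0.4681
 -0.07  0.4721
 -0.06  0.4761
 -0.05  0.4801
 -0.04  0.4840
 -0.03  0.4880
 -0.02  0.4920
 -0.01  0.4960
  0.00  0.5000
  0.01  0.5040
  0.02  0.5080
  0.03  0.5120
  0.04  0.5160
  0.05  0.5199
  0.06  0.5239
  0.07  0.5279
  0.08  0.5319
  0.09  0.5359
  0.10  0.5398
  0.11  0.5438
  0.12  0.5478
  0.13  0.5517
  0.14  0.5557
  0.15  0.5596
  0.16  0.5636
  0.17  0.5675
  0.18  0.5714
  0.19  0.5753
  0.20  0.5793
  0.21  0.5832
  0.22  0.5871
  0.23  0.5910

T = 2.5;  σ√T = 0.3479
d₁ = [ln(31/33) + (0.077 − 0.05 + 0.22²/2)·2.5] / 0.3479 = [-0.0625 + 0.1280] / 0.3479 = 0.1882 which rounds to 0.19
d₂ = d₁ − σ√T = 0.1882 − 0.3479 = -0.1596 which rounds to -0.16
exp(−qT) = exp(−0.05·2.5) = 0.8825;  exp(−rT) = exp(−0.077·2.5) = 0.8249
N(d₁) = N(0.19) = 0.5753;  N(d₂) = N(-0.16) = 0.4364
C = 31·0.8825·0.5753 − 33·0.8249·0.4364 = 15.7388 − 11.8795 = 3.8592

$3.86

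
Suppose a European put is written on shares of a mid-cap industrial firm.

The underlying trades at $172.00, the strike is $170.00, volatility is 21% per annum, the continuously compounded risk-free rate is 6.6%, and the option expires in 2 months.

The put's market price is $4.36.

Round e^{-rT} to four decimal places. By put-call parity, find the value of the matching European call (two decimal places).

e^(−rT) = e^(−0.066·0.1667) = 0.9891
Put-call parity: C − P = S − K·e^(−rT) = 172 − 170·0.9891 = 172 − 168.1470 = 3.8530
C = P + (C − P) = 4.36 + (3.8530) = 8.2130

$8.21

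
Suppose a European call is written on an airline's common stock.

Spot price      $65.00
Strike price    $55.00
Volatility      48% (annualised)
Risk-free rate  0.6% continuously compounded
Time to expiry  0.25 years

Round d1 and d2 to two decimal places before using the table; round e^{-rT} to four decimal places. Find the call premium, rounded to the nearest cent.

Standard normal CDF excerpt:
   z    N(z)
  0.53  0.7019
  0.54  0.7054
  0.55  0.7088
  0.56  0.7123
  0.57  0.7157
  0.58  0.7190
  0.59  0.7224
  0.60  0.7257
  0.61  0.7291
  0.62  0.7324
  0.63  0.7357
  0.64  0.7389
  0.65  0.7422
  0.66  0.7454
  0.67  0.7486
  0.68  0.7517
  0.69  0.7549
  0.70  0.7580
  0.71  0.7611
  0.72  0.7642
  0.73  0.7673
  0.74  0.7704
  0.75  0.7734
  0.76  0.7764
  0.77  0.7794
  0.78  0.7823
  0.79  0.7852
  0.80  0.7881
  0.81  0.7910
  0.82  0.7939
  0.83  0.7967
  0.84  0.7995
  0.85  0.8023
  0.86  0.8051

T = 0.25;  σ√T = 0.2400
ln(S/K) + (r + σ²/2)T = ln(65/55) + (0.006 + 0.48²/2)·0.25 = 0.1671 + 0.0303 = 0.1974
d₁ = 0.1974 / 0.2400 = 0.8223 ≈ 0.82
d₂ = d₁ − σ√T = 0.8223 − 0.2400 = 0.5823 ≈ 0.58
e^(−rT) = e^(−0.006·0.25) = 0.9985
N(d₁) = N(0.82) = 0.7939;  N(d₂) = N(0.58) = 0.7190
C = 65·0.7939 − 55·0.9985·0.7190 = 51.6035 − 39.4857 = 12.1178

$12.12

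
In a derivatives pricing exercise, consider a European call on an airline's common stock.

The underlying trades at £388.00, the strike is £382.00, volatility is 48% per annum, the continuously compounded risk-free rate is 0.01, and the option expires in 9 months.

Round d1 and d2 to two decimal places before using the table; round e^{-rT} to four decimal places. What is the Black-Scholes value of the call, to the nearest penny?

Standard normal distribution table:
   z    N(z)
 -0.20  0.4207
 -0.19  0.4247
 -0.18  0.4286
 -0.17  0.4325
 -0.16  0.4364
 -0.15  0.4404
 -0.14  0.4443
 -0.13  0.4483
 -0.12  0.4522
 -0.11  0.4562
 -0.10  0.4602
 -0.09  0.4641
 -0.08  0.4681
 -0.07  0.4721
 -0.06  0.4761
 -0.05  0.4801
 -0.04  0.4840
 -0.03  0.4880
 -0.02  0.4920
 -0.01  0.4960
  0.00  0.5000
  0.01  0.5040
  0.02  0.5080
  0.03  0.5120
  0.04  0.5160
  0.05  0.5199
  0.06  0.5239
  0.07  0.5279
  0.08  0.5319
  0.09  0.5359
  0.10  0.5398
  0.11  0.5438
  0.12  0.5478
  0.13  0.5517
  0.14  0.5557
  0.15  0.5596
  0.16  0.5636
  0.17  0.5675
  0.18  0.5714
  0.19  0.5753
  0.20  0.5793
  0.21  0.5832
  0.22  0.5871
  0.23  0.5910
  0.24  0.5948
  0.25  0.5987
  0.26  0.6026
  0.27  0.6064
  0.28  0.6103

£66.84

T = 0.75;  σ√T = 0.4157
d₁ = [ln(388/382) + (0.01 + 0.48²/2)·0.75] / 0.4157 = [0.0156 + 0.0939] / 0.4157 = 0.2634 which rounds to 0.26
d₂ = d₁ − σ√T = 0.2634 − 0.4157 = -0.1523 which rounds to -0.15
e^(−rT) = e^(−0.01·0.75) = 0.9925
N(d₁) = N(0.26) = 0.6026;  N(d₂) = N(-0.15) = 0.4404
C = 388·0.6026 − 382·0.9925·0.4404 = 233.8088 − 166.9711 = 66.8377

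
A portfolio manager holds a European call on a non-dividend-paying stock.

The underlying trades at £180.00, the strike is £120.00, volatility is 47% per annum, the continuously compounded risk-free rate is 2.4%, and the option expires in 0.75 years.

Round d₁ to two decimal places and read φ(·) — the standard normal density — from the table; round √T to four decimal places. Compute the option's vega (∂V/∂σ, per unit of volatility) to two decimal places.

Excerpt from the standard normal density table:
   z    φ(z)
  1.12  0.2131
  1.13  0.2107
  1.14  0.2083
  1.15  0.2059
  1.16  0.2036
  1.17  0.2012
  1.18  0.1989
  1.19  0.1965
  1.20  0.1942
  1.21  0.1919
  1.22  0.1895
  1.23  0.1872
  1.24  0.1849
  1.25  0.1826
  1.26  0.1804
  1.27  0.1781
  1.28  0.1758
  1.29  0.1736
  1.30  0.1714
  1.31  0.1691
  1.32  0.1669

σ√T = 0.47·√0.75 = 0.4070
d₁ = [ln(180/120) + (0.024 + ½·0.47²)·0.75] / (σ√T) = (0.4055 + 0.1008) / 0.4070 = 1.2439 ≈ 1.24
√T = √0.75 = 0.8660
φ(d₁) = φ(1.24) = 0.1849
vega = S·φ(d₁)·√T = 180·0.1849·0.8660 = 28.8222

28.82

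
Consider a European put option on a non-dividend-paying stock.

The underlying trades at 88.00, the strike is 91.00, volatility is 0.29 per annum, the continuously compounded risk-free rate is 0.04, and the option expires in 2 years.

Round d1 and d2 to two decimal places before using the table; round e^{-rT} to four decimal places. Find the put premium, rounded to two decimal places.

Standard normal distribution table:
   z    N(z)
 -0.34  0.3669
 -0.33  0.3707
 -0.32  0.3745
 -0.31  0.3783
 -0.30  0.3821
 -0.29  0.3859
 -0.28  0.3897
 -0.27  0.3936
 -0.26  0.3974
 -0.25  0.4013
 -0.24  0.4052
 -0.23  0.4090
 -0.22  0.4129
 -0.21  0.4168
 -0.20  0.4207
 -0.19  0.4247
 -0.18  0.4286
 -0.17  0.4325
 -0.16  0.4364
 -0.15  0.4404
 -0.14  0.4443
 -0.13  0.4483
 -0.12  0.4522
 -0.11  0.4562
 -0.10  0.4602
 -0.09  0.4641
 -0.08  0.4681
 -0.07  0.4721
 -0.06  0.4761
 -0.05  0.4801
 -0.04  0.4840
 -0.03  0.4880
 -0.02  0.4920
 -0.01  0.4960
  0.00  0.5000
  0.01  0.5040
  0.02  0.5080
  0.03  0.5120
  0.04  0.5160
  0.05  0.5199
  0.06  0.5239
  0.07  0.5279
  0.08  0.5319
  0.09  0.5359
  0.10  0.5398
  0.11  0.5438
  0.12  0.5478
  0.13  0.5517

σ√T = 0.29·√2 = 0.4101
ln(S/K) + (r + σ²/2)T = ln(88/91) + (0.04 + 0.29²/2)·2 = -0.0335 + 0.1641 = 0.1306
d₁ = 0.1306 / 0.4101 = 0.3184 ≈ 0.32
d₂ = d₁ − σ√T = 0.3184 − 0.4101 = -0.0917 ≈ -0.09
exp(−rT) = exp(−0.04·2) = 0.9231
N(−d₂) = N(0.09) = 0.5359;  N(−d₁) = N(-0.32) = 0.3745
P = 91·0.9231·0.5359 − 88·0.3745 = 45.0167 − 32.9560 = 12.0607

12.06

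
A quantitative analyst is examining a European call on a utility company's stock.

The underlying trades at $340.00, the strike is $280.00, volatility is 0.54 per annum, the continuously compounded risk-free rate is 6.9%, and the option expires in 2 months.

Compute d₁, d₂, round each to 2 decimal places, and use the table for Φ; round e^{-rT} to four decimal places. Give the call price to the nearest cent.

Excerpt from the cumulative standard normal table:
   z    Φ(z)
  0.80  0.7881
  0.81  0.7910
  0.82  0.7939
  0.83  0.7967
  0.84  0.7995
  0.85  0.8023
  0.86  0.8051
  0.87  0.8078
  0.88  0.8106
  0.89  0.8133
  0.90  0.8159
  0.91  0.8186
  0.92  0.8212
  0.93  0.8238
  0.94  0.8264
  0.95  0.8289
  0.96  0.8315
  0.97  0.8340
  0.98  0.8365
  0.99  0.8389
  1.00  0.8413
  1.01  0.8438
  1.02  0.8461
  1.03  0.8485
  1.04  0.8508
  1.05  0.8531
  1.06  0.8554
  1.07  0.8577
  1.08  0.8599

σ√T = 0.54·√0.1667 = 0.2205
ln(S/K) + (r + σ²/2)T = ln(340/280) + (0.069 + 0.54²/2)·0.1667 = 0.1942 + 0.0358 = 0.2300
d₁ = 0.2300 / 0.2205 = 1.0431 ⇒ 1.04
d₂ = d₁ − σ√T = 1.0431 − 0.2205 = 0.8226 ⇒ 0.82
e^(−rT) = e^(−0.069·0.1667) = 0.9886
C = 340·N(1.04) − 280·0.9886·N(0.82) = 340·0.8508 − 280·0.9886·0.7939 = 289.2720 − 219.7579 = 69.5141

$69.51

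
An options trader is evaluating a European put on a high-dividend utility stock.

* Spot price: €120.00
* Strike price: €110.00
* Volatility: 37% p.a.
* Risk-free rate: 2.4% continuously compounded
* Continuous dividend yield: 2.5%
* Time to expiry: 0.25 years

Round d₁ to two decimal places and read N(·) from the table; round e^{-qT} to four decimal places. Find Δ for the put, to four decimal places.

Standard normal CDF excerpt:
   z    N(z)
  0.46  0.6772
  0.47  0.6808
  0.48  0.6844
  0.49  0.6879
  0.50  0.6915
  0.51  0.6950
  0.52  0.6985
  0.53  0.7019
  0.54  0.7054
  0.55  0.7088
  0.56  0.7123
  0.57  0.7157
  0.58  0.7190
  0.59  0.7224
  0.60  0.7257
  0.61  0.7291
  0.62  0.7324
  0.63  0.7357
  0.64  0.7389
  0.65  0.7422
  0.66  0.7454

σ√T = 0.37·√0.25 = 0.1850
d₁ = [ln(120/110) + (0.024 − 0.025 + 0.37²/2)·0.25] / 0.1850 = [0.0870 + 0.0169] / 0.1850 = 0.5615 ≈ 0.56
N(d₁) = N(0.56) = 0.7123
Δ_put = e^(−qT)·(N(d₁) − 1) = 0.9938·(0.7123 − 1) = -0.2859

-0.2859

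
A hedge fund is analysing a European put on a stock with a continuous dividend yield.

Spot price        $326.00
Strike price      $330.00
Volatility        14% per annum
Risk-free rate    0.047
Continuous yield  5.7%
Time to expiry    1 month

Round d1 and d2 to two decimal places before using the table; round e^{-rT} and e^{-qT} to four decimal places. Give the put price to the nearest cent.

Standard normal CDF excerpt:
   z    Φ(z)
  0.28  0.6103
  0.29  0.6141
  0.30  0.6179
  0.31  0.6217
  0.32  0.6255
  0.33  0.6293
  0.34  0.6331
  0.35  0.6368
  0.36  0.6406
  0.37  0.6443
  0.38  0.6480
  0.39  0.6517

T = 0.08333;  σ√T = 0.0404
d₁ = [ln(326/330) + (0.047 − 0.057 + ½·0.14²)·0.08333] / (σ√T) = (-0.0122 − 0.0000) / 0.0404 = -0.3022 ⇒ -0.30
d₂ = -0.3022 − 0.0404 = -0.3426 ⇒ -0.34
exp(−qT) = exp(−0.057·0.08333) = 0.9953;  exp(−rT) = exp(−0.047·0.08333) = 0.9961
P = 330·0.9961·N(0.34) − 326·0.9953·N(0.30) = 330·0.9961·0.6331 − 326·0.9953·0.6179 = 208.1082 − 200.4887 = 7.6195

$7.62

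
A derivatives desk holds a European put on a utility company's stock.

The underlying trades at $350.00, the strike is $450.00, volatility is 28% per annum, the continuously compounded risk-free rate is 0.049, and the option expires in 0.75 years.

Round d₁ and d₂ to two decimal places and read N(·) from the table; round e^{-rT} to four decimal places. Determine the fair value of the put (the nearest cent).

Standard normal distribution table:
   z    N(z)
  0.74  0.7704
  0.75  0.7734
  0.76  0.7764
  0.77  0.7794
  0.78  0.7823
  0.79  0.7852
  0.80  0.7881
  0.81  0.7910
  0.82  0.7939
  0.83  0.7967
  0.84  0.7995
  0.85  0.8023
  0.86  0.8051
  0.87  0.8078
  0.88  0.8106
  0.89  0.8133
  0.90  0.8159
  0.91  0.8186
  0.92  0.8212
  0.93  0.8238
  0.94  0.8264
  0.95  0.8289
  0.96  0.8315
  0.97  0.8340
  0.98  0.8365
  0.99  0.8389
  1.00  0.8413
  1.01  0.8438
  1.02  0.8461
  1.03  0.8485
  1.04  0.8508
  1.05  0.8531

$94.26

T = 0.75;  σ√T = 0.2425
d₁ = [ln(350/450) + (0.049 + 0.28²/2)·0.75] / 0.2425 = [-0.2513 + 0.0662] / 0.2425 = -0.7636 ⇒ -0.76
d₂ = d₁ − σ√T = -0.7636 − 0.2425 = -1.0061 ⇒ -1.01
exp(−rT) = exp(−0.049·0.75) = 0.9639
P = 450·0.9639·N(1.01) − 350·N(0.76) = 450·0.9639·0.8438 − 350·0.7764 = 366.0025 − 271.7400 = 94.2625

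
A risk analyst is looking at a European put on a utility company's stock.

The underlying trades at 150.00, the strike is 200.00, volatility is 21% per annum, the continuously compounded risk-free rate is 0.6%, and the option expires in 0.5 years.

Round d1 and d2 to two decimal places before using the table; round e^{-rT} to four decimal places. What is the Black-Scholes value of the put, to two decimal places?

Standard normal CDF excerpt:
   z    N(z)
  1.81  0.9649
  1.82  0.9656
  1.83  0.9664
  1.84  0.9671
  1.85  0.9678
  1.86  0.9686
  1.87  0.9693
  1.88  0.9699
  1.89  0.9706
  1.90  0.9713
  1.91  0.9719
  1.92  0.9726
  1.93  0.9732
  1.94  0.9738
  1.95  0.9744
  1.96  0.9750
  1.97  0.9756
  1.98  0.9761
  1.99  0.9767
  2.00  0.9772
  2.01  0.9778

49.69

σ√T = 0.21 × 0.7071 = 0.1485
ln(S/K) + (r + σ²/2)T = ln(150/200) + (0.006 + 0.21²/2)·0.5 = -0.2877 + 0.0140 = -0.2737
d₁ = -0.2737 / 0.1485 = -1.8429 which rounds to -1.84
d₂ = d₁ − σ√T = -1.8429 − 0.1485 = -1.9914 which rounds to -1.99
exp(−rT) = exp(−0.006·0.5) = 0.9970
P = 200·0.9970·N(1.99) − 150·N(1.84) = 200·0.9970·0.9767 − 150·0.9671 = 194.7540 − 145.0650 = 49.6890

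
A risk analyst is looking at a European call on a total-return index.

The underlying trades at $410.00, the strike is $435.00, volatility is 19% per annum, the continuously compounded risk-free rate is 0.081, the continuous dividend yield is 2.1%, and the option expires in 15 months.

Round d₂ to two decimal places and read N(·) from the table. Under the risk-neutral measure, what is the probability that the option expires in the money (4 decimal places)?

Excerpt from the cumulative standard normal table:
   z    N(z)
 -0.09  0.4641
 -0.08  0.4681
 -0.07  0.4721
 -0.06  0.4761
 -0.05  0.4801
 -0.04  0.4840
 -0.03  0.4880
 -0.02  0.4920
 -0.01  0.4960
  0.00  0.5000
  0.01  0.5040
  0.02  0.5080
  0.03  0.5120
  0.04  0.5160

0.4880

T = 1.25;  σ√T = 0.2124
d₁ = [ln(410/435) + (0.081 − 0.021 + 0.19²/2)·1.25] / 0.2124 = [-0.0592 + 0.0976] / 0.2124 = 0.1806 ⇒ 0.18
d₂ = d₁ − σ√T = 0.1806 − 0.2124 = -0.0318 ⇒ -0.03
Risk-neutral Pr[S_T > K] = N(d₂) = N(-0.03) = 0.4880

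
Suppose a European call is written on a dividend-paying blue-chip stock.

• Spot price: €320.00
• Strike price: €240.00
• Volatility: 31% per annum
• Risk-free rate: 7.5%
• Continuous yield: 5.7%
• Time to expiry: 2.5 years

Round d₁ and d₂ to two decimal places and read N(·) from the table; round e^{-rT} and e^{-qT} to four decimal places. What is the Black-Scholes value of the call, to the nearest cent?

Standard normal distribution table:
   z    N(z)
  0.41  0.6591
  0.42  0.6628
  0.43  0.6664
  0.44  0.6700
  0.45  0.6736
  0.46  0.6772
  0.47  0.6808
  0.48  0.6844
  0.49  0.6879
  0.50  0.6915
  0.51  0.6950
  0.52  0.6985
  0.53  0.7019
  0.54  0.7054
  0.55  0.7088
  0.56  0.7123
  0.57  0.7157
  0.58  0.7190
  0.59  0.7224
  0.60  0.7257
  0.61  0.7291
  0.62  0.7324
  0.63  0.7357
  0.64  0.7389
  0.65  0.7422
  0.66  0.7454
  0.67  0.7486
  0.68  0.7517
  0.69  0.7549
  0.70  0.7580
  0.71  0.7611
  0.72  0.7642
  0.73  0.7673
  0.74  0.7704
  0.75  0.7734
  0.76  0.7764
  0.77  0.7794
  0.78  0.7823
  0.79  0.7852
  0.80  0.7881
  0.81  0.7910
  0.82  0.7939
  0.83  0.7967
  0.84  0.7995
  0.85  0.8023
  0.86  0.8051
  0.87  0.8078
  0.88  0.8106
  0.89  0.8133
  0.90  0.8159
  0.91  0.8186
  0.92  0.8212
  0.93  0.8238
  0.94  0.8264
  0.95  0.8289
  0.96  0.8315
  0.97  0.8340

T = 2.5;  σ√T = 0.4902
ln(S/K) + (r − q + σ²/2)T = ln(320/240) + (0.075 − 0.057 + 0.31²/2)·2.5 = 0.2877 + 0.1651 = 0.4528
d₁ = 0.4528 / 0.4902 = 0.9238 ⇒ 0.92
d₂ = d₁ − σ√T = 0.9238 − 0.4902 = 0.4337 ⇒ 0.43
e^(−qT) = e^(−0.057·2.5) = 0.8672;  e^(−rT) = e^(−0.075·2.5) = 0.8290
N(d₁) = N(0.92) = 0.8212;  N(d₂) = N(0.43) = 0.6664
C = 320·0.8672·0.8212 − 240·0.8290·0.6664 = 227.8863 − 132.5869 = 95.2993

€95.30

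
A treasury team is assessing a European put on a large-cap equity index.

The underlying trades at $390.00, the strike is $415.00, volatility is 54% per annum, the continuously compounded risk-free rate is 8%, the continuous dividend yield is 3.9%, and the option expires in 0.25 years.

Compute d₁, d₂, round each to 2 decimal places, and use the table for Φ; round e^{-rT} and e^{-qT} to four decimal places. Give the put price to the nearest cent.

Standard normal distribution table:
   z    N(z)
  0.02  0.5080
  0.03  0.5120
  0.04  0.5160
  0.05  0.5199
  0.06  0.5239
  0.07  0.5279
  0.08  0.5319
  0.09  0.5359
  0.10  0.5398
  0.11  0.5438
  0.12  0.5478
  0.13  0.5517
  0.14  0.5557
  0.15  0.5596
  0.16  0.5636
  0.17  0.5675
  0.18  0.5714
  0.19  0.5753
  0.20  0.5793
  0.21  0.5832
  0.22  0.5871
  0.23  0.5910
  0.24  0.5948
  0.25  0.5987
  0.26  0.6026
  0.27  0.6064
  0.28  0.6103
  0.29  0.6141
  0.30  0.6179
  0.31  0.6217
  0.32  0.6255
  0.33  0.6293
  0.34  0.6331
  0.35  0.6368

$53.65

T = 0.25;  σ√T = 0.2700
ln(S/K) + (r − q + σ²/2)T = ln(390/415) + (0.08 − 0.039 + 0.54²/2)·0.25 = -0.0621 + 0.0467 = -0.0154
d₁ = -0.0154 / 0.2700 = -0.0572 ≈ -0.06
d₂ = d₁ − σ√T = -0.0572 − 0.2700 = -0.3272 ≈ -0.33
e^(−qT) = e^(−0.039·0.25) = 0.9903;  e^(−rT) = e^(−0.08·0.25) = 0.9802
P = 415·0.9802·N(0.33) − 390·0.9903·N(0.06) = 415·0.9802·0.6293 − 390·0.9903·0.5239 = 255.9885 − 202.3391 = 53.6495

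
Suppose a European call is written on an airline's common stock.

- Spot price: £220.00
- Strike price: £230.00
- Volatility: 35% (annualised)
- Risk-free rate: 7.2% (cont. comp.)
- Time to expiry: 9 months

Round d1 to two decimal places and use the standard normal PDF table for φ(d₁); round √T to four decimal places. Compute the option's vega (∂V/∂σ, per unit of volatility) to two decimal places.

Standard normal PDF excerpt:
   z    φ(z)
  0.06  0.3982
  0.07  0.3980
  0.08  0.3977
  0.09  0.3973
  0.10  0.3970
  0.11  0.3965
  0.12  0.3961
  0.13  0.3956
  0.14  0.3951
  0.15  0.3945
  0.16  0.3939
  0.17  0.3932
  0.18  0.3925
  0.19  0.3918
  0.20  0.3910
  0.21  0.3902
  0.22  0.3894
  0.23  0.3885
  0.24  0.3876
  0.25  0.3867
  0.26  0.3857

T = 0.75;  σ√T = 0.3031
d₁ = [ln(220/230) + (0.072 + 0.35²/2)·0.75] / 0.3031 = [-0.0445 + 0.0999] / 0.3031 = 0.1831 → 0.18
√T = √0.75 = 0.8660
φ(d₁) = φ(0.18) = 0.3925
vega = S·φ(d₁)·√T = 220·0.3925·0.8660 = 74.7791

74.78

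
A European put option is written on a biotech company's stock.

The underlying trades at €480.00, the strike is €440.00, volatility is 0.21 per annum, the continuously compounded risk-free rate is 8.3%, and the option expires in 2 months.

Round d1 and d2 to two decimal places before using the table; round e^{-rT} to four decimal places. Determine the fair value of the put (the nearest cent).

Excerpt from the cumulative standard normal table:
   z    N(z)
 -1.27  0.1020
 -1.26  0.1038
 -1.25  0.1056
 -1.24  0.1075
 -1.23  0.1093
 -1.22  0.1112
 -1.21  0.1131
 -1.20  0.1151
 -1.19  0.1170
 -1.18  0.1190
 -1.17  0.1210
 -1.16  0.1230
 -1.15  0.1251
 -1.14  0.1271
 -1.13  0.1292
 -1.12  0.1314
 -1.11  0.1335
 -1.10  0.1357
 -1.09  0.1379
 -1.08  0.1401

€2.69

T = 0.1667;  σ√T = 0.0857
d₁ = [ln(480/440) + (0.083 + 0.21²/2)·0.1667] / 0.0857 = [0.0870 + 0.0175] / 0.0857 = 1.2191 ≈ 1.22
d₂ = d₁ − σ√T = 1.2191 − 0.0857 = 1.1334 ≈ 1.13
exp(−rT) = exp(−0.083·0.1667) = 0.9863
N(−d₂) = N(-1.13) = 0.1292;  N(−d₁) = N(-1.22) = 0.1112
P = 440·0.9863·0.1292 − 480·0.1112 = 56.0692 − 53.3760 = 2.6932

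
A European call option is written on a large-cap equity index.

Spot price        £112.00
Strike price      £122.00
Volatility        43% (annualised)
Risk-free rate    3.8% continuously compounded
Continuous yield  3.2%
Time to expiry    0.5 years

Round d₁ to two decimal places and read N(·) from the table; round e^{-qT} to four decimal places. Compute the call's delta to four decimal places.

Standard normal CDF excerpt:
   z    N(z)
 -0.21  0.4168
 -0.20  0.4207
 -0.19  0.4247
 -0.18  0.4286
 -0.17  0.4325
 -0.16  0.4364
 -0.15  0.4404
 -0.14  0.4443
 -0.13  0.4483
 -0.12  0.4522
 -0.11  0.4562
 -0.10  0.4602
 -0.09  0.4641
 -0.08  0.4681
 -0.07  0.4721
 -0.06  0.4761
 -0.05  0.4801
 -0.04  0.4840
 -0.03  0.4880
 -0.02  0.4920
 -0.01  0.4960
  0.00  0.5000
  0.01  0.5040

σ√T = 0.43·√0.5 = 0.3041
ln(S/K) + (r − q + σ²/2)T = ln(112/122) + (0.038 − 0.032 + 0.43²/2)·0.5 = -0.0855 + 0.0492 = -0.0363
d₁ = -0.0363 / 0.3041 = -0.1194 which rounds to -0.12
N(d₁) = N(-0.12) = 0.4522
Δ_call = exp(−qT)·N(d₁) = 0.9841·0.4522 = 0.4450

0.4450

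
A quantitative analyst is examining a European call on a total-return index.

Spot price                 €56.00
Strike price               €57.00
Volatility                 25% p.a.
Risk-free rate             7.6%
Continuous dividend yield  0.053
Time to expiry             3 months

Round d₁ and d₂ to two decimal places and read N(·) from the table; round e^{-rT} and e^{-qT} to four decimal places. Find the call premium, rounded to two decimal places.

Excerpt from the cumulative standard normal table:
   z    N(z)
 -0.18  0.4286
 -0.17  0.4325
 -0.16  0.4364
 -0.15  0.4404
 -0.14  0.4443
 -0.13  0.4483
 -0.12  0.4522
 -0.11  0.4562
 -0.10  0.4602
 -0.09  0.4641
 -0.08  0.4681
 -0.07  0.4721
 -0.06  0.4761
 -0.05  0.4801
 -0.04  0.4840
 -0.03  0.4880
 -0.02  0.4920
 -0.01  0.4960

€2.56

σ√T = 0.25·√0.25 = 0.1250
ln(S/K) + (r − q + σ²/2)T = ln(56/57) + (0.076 − 0.053 + 0.25²/2)·0.25 = -0.0177 + 0.0136 = -0.0041
d₁ = -0.0041 / 0.1250 = -0.0331 ⇒ -0.03
d₂ = d₁ − σ√T = -0.0331 − 0.1250 = -0.1581 ⇒ -0.16
e^(−qT) = e^(−0.053·0.25) = 0.9868;  e^(−rT) = e^(−0.076·0.25) = 0.9812
N(d₁) = N(-0.03) = 0.4880;  N(d₂) = N(-0.16) = 0.4364
C = 56·0.9868·0.4880 − 57·0.9812·0.4364 = 26.9673 − 24.4072 = 2.5601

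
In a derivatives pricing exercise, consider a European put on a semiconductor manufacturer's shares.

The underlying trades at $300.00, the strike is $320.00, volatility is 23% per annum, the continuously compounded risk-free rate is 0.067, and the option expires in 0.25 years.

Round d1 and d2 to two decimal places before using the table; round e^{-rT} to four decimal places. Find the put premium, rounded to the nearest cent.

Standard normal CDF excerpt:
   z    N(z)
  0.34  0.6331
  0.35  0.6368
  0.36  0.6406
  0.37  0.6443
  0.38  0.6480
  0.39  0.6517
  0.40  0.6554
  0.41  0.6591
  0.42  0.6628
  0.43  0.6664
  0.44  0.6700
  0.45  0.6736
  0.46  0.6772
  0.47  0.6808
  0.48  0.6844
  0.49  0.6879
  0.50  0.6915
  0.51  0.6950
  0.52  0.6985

$22.06

T = 0.25;  σ√T = 0.1150
d₁ = [ln(300/320) + (0.067 + 0.23²/2)·0.25] / 0.1150 = [-0.0645 + 0.0234] / 0.1150 = -0.3581 ≈ -0.36
d₂ = d₁ − σ√T = -0.3581 − 0.1150 = -0.4731 ≈ -0.47
e^(−rT) = e^(−0.067·0.25) = 0.9834
P = 320·0.9834·N(0.47) − 300·N(0.36) = 320·0.9834·0.6808 − 300·0.6406 = 214.2396 − 192.1800 = 22.0596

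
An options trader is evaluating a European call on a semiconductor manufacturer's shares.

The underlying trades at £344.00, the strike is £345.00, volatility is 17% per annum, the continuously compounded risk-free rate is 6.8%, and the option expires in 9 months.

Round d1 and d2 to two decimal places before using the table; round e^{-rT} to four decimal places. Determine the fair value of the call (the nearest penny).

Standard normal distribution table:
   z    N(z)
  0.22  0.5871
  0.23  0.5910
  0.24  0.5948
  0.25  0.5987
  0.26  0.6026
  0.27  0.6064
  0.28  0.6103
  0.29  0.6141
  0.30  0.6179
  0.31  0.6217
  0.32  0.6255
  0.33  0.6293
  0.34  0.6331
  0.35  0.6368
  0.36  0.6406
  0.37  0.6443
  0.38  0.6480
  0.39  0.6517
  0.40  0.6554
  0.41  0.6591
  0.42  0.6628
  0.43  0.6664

σ√T = 0.17 × 0.8660 = 0.1472
d₁ = [ln(344/345) + (0.068 + 0.17²/2)·0.75] / 0.1472 = [-0.0029 + 0.0618] / 0.1472 = 0.4003 which rounds to 0.40
d₂ = d₁ − σ√T = 0.4003 − 0.1472 = 0.2531 which rounds to 0.25
exp(−rT) = exp(−0.068·0.75) = 0.9503
N(d₁) = N(0.40) = 0.6554;  N(d₂) = N(0.25) = 0.5987
C = 344·0.6554 − 345·0.9503·0.5987 = 225.4576 − 196.2859 = 29.1717

£29.17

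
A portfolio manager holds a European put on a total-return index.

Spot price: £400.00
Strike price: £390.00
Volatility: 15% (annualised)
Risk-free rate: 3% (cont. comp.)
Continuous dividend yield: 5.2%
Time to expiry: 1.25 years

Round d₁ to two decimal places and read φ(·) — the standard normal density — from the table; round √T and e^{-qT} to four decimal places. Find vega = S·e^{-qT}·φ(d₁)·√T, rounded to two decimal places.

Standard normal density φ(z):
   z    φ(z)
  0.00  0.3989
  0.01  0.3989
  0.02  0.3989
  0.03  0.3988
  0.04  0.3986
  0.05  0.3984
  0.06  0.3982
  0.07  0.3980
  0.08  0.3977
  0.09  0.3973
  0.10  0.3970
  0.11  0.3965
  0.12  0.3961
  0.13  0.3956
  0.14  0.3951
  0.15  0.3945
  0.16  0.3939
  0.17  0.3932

166.79

T = 1.25;  σ√T = 0.1677
d₁ = [ln(400/390) + (0.03 − 0.052 + ½·0.15²)·1.25] / (σ√T) = (0.0253 − 0.0134) / 0.1677 = 0.0708 → 0.07
√T = √1.25 = 1.1180
φ(d₁) = φ(0.07) = 0.3980
e^(−qT) = e^(−0.052·1.25) = 0.9371
vega = S·e^(−qT)·φ(d₁)·√T = 400·0.9371·0.3980·1.1180 = 166.7903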